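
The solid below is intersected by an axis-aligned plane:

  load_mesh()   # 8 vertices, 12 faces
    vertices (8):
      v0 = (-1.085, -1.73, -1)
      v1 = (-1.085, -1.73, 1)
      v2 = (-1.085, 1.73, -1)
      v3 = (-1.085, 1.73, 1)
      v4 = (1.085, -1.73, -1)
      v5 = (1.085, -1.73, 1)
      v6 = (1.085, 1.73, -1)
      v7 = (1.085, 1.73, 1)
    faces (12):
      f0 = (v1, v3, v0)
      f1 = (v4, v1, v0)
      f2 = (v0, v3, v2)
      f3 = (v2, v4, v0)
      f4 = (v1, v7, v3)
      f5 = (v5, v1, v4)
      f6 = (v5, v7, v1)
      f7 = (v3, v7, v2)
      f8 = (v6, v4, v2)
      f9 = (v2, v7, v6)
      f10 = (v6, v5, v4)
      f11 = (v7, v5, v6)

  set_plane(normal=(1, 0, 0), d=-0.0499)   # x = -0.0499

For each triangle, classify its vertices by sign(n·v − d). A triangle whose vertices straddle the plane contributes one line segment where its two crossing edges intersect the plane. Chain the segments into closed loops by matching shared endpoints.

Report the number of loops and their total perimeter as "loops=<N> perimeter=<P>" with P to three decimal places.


loops=1 perimeter=10.920

Straddling triangles (8 of 12):
  (v4,v1,v0) [+--] → (-0.0499, -1.73, 0.0459908)–(-0.0499, -1.73, -1)  len=1.0460
  (v2,v4,v0) [-+-] → (-0.0499, 0.0795641, -1)–(-0.0499, -1.73, -1)  len=1.8096
  (v1,v7,v3) [-+-] → (-0.0499, -0.0795641, 1)–(-0.0499, 1.73, 1)  len=1.8096
  (v5,v1,v4) [+-+] → (-0.0499, -1.73, 1)–(-0.0499, -1.73, 0.0459908)  len=0.9540
  (v5,v7,v1) [++-] → (-0.0499, -0.0795641, 1)–(-0.0499, -1.73, 1)  len=1.6504
  (v3,v7,v2) [-+-] → (-0.0499, 1.73, 1)–(-0.0499, 1.73, -0.0459908)  len=1.0460
  (v6,v4,v2) [++-] → (-0.0499, 0.0795641, -1)–(-0.0499, 1.73, -1)  len=1.6504
  (v2,v7,v6) [-++] → (-0.0499, 1.73, -0.0459908)–(-0.0499, 1.73, -1)  len=0.9540

Chained into 1 loop(s):
  loop 1: 8 segments, perimeter = 10.9200
Total perimeter = 10.920


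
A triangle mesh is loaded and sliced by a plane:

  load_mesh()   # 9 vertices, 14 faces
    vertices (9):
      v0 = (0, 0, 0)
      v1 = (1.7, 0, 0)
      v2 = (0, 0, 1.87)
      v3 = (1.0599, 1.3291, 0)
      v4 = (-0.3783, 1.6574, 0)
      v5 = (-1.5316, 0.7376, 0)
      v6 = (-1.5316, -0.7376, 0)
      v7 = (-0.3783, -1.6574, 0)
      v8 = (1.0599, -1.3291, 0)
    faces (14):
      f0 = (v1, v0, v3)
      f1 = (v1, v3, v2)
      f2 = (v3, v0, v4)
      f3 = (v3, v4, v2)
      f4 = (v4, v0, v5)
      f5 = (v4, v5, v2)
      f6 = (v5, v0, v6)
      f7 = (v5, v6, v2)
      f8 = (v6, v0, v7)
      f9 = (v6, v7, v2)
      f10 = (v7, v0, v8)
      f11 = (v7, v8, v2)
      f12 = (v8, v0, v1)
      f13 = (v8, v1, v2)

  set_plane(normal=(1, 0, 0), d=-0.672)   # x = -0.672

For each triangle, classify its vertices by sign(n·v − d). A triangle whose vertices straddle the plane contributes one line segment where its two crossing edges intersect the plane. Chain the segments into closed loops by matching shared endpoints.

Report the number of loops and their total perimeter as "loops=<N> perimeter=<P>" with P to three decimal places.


Straddling triangles (6 of 14):
  (v4,v0,v5) [++-] → (-0.672, 0.323627, 0)–(-0.672, 1.42316, 0)  len=1.0995
  (v4,v5,v2) [+-+] → (-0.672, 1.42316, 0)–(-0.672, 0.323627, 1.04952)  len=1.5200
  (v5,v0,v6) [-+-] → (-0.672, 0.323627, 0)–(-0.672, -0.323627, 0)  len=0.6473
  (v5,v6,v2) [--+] → (-0.672, -0.323627, 1.04952)–(-0.672, 0.323627, 1.04952)  len=0.6473
  (v6,v0,v7) [-++] → (-0.672, -0.323627, 0)–(-0.672, -1.42316, 0)  len=1.0995
  (v6,v7,v2) [-++] → (-0.672, -1.42316, 0)–(-0.672, -0.323627, 1.04952)  len=1.5200

Chained into 1 loop(s):
  loop 1: 6 segments, perimeter = 6.5336
Total perimeter = 6.534

loops=1 perimeter=6.534


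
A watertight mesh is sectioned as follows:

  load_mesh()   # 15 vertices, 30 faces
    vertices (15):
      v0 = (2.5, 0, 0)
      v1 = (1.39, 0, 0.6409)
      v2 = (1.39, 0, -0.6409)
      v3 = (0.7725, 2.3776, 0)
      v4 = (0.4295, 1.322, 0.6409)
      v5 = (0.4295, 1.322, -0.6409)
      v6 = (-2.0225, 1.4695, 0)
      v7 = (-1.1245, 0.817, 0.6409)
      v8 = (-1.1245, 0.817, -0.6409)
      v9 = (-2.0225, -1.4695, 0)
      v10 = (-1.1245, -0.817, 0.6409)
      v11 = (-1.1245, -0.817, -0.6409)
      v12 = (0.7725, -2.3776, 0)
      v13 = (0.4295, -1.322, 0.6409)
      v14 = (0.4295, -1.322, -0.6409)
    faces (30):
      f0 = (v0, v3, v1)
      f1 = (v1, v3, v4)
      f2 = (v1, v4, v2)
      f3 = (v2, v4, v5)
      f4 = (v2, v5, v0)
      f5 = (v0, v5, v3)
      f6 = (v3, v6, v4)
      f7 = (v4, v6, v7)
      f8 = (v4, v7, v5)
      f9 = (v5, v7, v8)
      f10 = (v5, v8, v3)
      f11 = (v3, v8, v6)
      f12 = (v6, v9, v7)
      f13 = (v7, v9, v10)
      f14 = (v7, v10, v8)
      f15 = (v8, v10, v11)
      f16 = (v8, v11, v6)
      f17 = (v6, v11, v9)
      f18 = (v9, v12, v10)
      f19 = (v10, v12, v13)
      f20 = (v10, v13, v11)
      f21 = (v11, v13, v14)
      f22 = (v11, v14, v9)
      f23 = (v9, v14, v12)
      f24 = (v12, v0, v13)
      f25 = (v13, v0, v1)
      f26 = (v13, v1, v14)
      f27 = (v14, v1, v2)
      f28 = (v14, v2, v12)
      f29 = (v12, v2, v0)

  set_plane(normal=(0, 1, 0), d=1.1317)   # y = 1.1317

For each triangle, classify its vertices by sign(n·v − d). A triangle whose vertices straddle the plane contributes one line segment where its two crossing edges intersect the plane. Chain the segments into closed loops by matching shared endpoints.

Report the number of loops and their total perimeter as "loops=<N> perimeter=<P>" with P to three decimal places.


loops=2 perimeter=9.140

Straddling triangles (14 of 30):
  (v0,v3,v1) [-+-] → (1.67774, 1.1317, 0)–(1.09608, 1.1317, 0.335842)  len=0.6717
  (v1,v3,v4) [-++] → (1.09608, 1.1317, 0.335842)–(0.567763, 1.1317, 0.6409)  len=0.6101
  (v1,v4,v2) [-+-] → (0.567763, 1.1317, 0.6409)–(0.567763, 1.1317, 0.456387)  len=0.1845
  (v2,v4,v5) [-++] → (0.567763, 1.1317, 0.456387)–(0.567763, 1.1317, -0.6409)  len=1.0973
  (v2,v5,v0) [-+-] → (0.567763, 1.1317, -0.6409)–(0.727545, 1.1317, -0.548643)  len=0.1845
  (v0,v5,v3) [-++] → (0.727545, 1.1317, -0.548643)–(1.67774, 1.1317, 0)  len=1.0972
  (v4,v6,v7) [++-] → (-1.5576, 1.1317, 0.331795)–(-0.156096, 1.1317, 0.6409)  len=1.4352
  (v4,v7,v5) [+-+] → (-0.156096, 1.1317, 0.6409)–(-0.156096, 1.1317, -0.157877)  len=0.7988
  (v5,v7,v8) [+--] → (-0.156096, 1.1317, -0.157877)–(-0.156096, 1.1317, -0.6409)  len=0.4830
  (v5,v8,v3) [+-+] → (-0.156096, 1.1317, -0.6409)–(-0.741964, 1.1317, -0.51166)  len=0.6000
  (v3,v8,v6) [+-+] → (-0.741964, 1.1317, -0.51166)–(-1.5576, 1.1317, -0.331795)  len=0.8352
  (v6,v9,v7) [+--] → (-2.0225, 1.1317, 0)–(-1.5576, 1.1317, 0.331795)  len=0.5712
  (v8,v11,v6) [--+] → (-1.88983, 1.1317, -0.0946845)–(-1.5576, 1.1317, -0.331795)  len=0.4082
  (v6,v11,v9) [+--] → (-1.88983, 1.1317, -0.0946845)–(-2.0225, 1.1317, 0)  len=0.1630

Chained into 2 loop(s):
  loop 1: 6 segments, perimeter = 3.8452
  loop 2: 8 segments, perimeter = 5.2945
Total perimeter = 9.140


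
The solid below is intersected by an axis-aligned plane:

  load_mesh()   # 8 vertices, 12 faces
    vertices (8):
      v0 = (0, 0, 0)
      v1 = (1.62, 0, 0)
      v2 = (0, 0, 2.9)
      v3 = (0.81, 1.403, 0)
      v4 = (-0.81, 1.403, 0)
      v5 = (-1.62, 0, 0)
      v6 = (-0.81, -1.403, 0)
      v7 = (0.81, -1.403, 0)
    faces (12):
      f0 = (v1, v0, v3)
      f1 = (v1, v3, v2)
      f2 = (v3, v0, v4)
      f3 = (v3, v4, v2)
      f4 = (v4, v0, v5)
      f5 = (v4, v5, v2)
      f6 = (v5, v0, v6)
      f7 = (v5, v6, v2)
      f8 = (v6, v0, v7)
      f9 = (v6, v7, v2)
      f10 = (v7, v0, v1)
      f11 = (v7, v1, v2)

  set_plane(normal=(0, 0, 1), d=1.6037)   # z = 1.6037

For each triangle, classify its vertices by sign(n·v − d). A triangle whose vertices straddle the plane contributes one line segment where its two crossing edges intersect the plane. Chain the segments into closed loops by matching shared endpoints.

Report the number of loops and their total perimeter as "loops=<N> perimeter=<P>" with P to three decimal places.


loops=1 perimeter=4.345

Straddling triangles (6 of 12):
  (v1,v3,v2) [--+] → (0.36207, 0.627141, 1.6037)–(0.72414, 0, 1.6037)  len=0.7242
  (v3,v4,v2) [--+] → (-0.36207, 0.627141, 1.6037)–(0.36207, 0.627141, 1.6037)  len=0.7241
  (v4,v5,v2) [--+] → (-0.72414, 0, 1.6037)–(-0.36207, 0.627141, 1.6037)  len=0.7242
  (v5,v6,v2) [--+] → (-0.36207, -0.627141, 1.6037)–(-0.72414, 0, 1.6037)  len=0.7242
  (v6,v7,v2) [--+] → (0.36207, -0.627141, 1.6037)–(-0.36207, -0.627141, 1.6037)  len=0.7241
  (v7,v1,v2) [--+] → (0.72414, 0, 1.6037)–(0.36207, -0.627141, 1.6037)  len=0.7242

Chained into 1 loop(s):
  loop 1: 6 segments, perimeter = 4.3449
Total perimeter = 4.345


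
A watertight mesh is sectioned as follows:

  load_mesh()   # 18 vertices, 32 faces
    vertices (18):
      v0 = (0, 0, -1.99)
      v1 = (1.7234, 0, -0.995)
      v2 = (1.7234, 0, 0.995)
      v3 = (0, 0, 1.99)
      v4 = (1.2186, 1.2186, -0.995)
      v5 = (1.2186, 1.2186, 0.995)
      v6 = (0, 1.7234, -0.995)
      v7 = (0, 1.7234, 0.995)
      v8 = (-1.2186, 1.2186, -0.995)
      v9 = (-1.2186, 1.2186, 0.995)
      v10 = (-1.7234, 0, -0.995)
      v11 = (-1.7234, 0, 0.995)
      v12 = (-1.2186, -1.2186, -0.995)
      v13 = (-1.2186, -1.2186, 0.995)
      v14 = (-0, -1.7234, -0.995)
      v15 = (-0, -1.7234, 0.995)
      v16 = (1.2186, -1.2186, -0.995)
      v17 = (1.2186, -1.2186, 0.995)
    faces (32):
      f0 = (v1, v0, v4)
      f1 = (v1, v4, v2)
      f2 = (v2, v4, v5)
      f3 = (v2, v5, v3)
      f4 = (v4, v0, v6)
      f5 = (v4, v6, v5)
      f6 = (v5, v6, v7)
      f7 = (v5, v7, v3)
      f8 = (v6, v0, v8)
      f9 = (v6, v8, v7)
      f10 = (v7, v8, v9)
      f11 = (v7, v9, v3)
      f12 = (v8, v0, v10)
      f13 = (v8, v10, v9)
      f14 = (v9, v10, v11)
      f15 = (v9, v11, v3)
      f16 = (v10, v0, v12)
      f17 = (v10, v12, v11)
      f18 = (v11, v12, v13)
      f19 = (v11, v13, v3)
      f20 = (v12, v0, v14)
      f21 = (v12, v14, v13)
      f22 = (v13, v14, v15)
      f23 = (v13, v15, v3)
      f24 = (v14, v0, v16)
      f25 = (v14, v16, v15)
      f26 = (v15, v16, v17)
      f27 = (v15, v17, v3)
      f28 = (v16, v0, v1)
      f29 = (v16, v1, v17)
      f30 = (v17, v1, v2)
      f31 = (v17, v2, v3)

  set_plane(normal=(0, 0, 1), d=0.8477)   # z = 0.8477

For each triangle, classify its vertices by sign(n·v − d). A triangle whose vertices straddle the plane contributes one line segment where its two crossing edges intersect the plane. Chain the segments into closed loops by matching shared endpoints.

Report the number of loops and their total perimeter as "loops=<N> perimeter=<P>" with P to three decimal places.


loops=1 perimeter=10.552

Straddling triangles (16 of 32):
  (v1,v4,v2) [--+] → (1.68603, 0.0902009, 0.8477)–(1.7234, 0, 0.8477)  len=0.0976
  (v2,v4,v5) [+-+] → (1.68603, 0.0902009, 0.8477)–(1.2186, 1.2186, 0.8477)  len=1.2214
  (v4,v6,v5) [--+] → (1.1284, 1.25597, 0.8477)–(1.2186, 1.2186, 0.8477)  len=0.0976
  (v5,v6,v7) [+-+] → (1.1284, 1.25597, 0.8477)–(0, 1.7234, 0.8477)  len=1.2214
  (v6,v8,v7) [--+] → (-0.0902009, 1.68603, 0.8477)–(0, 1.7234, 0.8477)  len=0.0976
  (v7,v8,v9) [+-+] → (-0.0902009, 1.68603, 0.8477)–(-1.2186, 1.2186, 0.8477)  len=1.2214
  (v8,v10,v9) [--+] → (-1.25597, 1.1284, 0.8477)–(-1.2186, 1.2186, 0.8477)  len=0.0976
  (v9,v10,v11) [+-+] → (-1.25597, 1.1284, 0.8477)–(-1.7234, 0, 0.8477)  len=1.2214
  (v10,v12,v11) [--+] → (-1.68603, -0.0902009, 0.8477)–(-1.7234, 0, 0.8477)  len=0.0976
  (v11,v12,v13) [+-+] → (-1.68603, -0.0902009, 0.8477)–(-1.2186, -1.2186, 0.8477)  len=1.2214
  (v12,v14,v13) [--+] → (-1.1284, -1.25597, 0.8477)–(-1.2186, -1.2186, 0.8477)  len=0.0976
  (v13,v14,v15) [+-+] → (-1.1284, -1.25597, 0.8477)–(0, -1.7234, 0.8477)  len=1.2214
  (v14,v16,v15) [--+] → (0.0902009, -1.68603, 0.8477)–(0, -1.7234, 0.8477)  len=0.0976
  (v15,v16,v17) [+-+] → (0.0902009, -1.68603, 0.8477)–(1.2186, -1.2186, 0.8477)  len=1.2214
  (v16,v1,v17) [--+] → (1.25597, -1.1284, 0.8477)–(1.2186, -1.2186, 0.8477)  len=0.0976
  (v17,v1,v2) [+-+] → (1.25597, -1.1284, 0.8477)–(1.7234, 0, 0.8477)  len=1.2214

Chained into 1 loop(s):
  loop 1: 16 segments, perimeter = 10.5521
Total perimeter = 10.552


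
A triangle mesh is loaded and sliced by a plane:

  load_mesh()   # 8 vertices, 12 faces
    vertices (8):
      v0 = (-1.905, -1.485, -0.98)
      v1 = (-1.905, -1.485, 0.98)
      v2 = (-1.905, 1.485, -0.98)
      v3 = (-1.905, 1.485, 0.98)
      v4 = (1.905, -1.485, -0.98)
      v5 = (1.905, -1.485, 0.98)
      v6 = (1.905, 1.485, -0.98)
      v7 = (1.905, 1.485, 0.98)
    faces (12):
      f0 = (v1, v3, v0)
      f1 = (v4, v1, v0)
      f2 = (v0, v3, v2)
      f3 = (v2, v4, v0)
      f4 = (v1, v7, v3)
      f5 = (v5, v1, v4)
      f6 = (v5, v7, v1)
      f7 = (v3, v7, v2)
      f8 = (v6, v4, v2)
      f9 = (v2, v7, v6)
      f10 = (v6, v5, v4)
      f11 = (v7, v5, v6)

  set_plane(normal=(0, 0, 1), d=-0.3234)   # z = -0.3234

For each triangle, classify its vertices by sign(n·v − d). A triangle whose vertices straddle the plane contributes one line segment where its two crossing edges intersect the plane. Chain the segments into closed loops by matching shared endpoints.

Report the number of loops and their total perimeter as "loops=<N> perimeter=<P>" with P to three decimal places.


Straddling triangles (8 of 12):
  (v1,v3,v0) [++-] → (-1.905, -0.49005, -0.3234)–(-1.905, -1.485, -0.3234)  len=0.9950
  (v4,v1,v0) [-+-] → (0.62865, -1.485, -0.3234)–(-1.905, -1.485, -0.3234)  len=2.5337
  (v0,v3,v2) [-+-] → (-1.905, -0.49005, -0.3234)–(-1.905, 1.485, -0.3234)  len=1.9751
  (v5,v1,v4) [++-] → (0.62865, -1.485, -0.3234)–(1.905, -1.485, -0.3234)  len=1.2764
  (v3,v7,v2) [++-] → (-0.62865, 1.485, -0.3234)–(-1.905, 1.485, -0.3234)  len=1.2764
  (v2,v7,v6) [-+-] → (-0.62865, 1.485, -0.3234)–(1.905, 1.485, -0.3234)  len=2.5337
  (v6,v5,v4) [-+-] → (1.905, 0.49005, -0.3234)–(1.905, -1.485, -0.3234)  len=1.9751
  (v7,v5,v6) [++-] → (1.905, 0.49005, -0.3234)–(1.905, 1.485, -0.3234)  len=0.9950

Chained into 1 loop(s):
  loop 1: 8 segments, perimeter = 13.5600
Total perimeter = 13.560

loops=1 perimeter=13.560


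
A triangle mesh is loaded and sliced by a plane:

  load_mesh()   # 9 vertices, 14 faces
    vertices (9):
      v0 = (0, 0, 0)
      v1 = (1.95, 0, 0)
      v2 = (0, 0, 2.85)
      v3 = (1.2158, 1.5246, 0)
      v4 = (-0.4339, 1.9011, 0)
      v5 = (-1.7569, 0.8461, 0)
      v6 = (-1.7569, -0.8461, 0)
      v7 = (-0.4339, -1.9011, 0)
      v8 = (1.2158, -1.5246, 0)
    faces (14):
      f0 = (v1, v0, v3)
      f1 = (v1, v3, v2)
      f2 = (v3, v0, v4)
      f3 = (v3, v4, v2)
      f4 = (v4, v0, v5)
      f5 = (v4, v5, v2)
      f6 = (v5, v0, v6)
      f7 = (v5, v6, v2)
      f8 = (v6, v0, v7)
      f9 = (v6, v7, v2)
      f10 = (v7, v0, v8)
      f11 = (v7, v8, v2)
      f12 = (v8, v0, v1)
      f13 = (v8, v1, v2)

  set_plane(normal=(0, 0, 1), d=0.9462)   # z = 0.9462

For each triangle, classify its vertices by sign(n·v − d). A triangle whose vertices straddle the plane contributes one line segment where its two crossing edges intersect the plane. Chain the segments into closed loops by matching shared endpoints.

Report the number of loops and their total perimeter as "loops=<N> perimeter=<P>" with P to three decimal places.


Straddling triangles (7 of 14):
  (v1,v3,v2) [--+] → (0.812154, 1.01843, 0.9462)–(1.3026, 0, 0.9462)  len=1.1304
  (v3,v4,v2) [--+] → (-0.289845, 1.26993, 0.9462)–(0.812154, 1.01843, 0.9462)  len=1.1303
  (v4,v5,v2) [--+] → (-1.17361, 0.565195, 0.9462)–(-0.289845, 1.26993, 0.9462)  len=1.1304
  (v5,v6,v2) [--+] → (-1.17361, -0.565195, 0.9462)–(-1.17361, 0.565195, 0.9462)  len=1.1304
  (v6,v7,v2) [--+] → (-0.289845, -1.26993, 0.9462)–(-1.17361, -0.565195, 0.9462)  len=1.1304
  (v7,v8,v2) [--+] → (0.812154, -1.01843, 0.9462)–(-0.289845, -1.26993, 0.9462)  len=1.1303
  (v8,v1,v2) [--+] → (1.3026, 0, 0.9462)–(0.812154, -1.01843, 0.9462)  len=1.1304

Chained into 1 loop(s):
  loop 1: 7 segments, perimeter = 7.9125
Total perimeter = 7.913

loops=1 perimeter=7.913


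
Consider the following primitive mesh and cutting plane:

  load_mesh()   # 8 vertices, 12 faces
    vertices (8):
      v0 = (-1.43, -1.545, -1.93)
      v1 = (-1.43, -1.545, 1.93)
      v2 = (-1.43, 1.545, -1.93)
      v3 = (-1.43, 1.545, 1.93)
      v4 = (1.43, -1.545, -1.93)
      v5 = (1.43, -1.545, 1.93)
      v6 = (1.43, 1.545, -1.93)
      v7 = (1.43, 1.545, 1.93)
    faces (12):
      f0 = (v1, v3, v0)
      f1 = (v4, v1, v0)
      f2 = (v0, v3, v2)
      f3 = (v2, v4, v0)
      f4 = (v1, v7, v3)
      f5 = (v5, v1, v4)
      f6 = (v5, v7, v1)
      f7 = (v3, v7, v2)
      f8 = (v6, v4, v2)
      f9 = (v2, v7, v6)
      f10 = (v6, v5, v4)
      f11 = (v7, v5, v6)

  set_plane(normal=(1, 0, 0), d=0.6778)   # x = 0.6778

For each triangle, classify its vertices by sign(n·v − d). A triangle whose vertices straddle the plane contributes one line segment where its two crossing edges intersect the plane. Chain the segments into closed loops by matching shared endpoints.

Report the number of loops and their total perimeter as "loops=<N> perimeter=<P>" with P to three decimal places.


loops=1 perimeter=13.900

Straddling triangles (8 of 12):
  (v4,v1,v0) [+--] → (0.6778, -1.545, -0.914793)–(0.6778, -1.545, -1.93)  len=1.0152
  (v2,v4,v0) [-+-] → (0.6778, -0.732308, -1.93)–(0.6778, -1.545, -1.93)  len=0.8127
  (v1,v7,v3) [-+-] → (0.6778, 0.732308, 1.93)–(0.6778, 1.545, 1.93)  len=0.8127
  (v5,v1,v4) [+-+] → (0.6778, -1.545, 1.93)–(0.6778, -1.545, -0.914793)  len=2.8448
  (v5,v7,v1) [++-] → (0.6778, 0.732308, 1.93)–(0.6778, -1.545, 1.93)  len=2.2773
  (v3,v7,v2) [-+-] → (0.6778, 1.545, 1.93)–(0.6778, 1.545, 0.914793)  len=1.0152
  (v6,v4,v2) [++-] → (0.6778, -0.732308, -1.93)–(0.6778, 1.545, -1.93)  len=2.2773
  (v2,v7,v6) [-++] → (0.6778, 1.545, 0.914793)–(0.6778, 1.545, -1.93)  len=2.8448

Chained into 1 loop(s):
  loop 1: 8 segments, perimeter = 13.9000
Total perimeter = 13.900


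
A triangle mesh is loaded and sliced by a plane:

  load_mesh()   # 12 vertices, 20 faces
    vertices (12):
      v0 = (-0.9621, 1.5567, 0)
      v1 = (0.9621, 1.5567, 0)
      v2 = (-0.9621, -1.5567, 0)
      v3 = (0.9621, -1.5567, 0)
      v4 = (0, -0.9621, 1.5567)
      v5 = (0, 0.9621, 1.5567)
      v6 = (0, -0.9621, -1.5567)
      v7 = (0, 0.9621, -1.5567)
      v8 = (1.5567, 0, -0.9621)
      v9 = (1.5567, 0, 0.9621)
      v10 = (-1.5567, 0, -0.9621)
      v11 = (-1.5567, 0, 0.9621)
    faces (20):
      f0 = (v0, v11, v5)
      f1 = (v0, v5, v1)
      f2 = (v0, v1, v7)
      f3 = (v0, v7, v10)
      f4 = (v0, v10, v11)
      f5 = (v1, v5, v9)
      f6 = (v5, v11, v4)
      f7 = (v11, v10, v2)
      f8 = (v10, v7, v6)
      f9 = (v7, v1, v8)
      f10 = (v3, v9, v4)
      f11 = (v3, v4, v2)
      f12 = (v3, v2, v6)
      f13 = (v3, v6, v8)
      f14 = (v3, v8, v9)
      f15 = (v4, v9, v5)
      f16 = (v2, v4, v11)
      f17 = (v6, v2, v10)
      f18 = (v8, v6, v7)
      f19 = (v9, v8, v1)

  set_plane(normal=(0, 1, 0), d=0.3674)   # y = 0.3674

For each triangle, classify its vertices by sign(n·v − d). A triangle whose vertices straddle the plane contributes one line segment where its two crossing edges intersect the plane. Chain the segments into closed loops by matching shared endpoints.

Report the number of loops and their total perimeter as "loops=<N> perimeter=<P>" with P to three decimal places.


Straddling triangles (10 of 20):
  (v0,v11,v5) [+-+] → (-1.41637, 0.3674, 0.735033)–(-0.962238, 0.3674, 1.18916)  len=0.6422
  (v0,v7,v10) [++-] → (-0.962238, 0.3674, -1.18916)–(-1.41637, 0.3674, -0.735033)  len=0.6422
  (v0,v10,v11) [+--] → (-1.41637, 0.3674, -0.735033)–(-1.41637, 0.3674, 0.735033)  len=1.4701
  (v1,v5,v9) [++-] → (0.962238, 0.3674, 1.18916)–(1.41637, 0.3674, 0.735033)  len=0.6422
  (v5,v11,v4) [+--] → (-0.962238, 0.3674, 1.18916)–(0, 0.3674, 1.5567)  len=1.0300
  (v10,v7,v6) [-+-] → (-0.962238, 0.3674, -1.18916)–(0, 0.3674, -1.5567)  len=1.0300
  (v7,v1,v8) [++-] → (1.41637, 0.3674, -0.735033)–(0.962238, 0.3674, -1.18916)  len=0.6422
  (v4,v9,v5) [--+] → (0.962238, 0.3674, 1.18916)–(0, 0.3674, 1.5567)  len=1.0300
  (v8,v6,v7) [--+] → (0, 0.3674, -1.5567)–(0.962238, 0.3674, -1.18916)  len=1.0300
  (v9,v8,v1) [--+] → (1.41637, 0.3674, -0.735033)–(1.41637, 0.3674, 0.735033)  len=1.4701

Chained into 1 loop(s):
  loop 1: 10 segments, perimeter = 9.6292
Total perimeter = 9.629

loops=1 perimeter=9.629


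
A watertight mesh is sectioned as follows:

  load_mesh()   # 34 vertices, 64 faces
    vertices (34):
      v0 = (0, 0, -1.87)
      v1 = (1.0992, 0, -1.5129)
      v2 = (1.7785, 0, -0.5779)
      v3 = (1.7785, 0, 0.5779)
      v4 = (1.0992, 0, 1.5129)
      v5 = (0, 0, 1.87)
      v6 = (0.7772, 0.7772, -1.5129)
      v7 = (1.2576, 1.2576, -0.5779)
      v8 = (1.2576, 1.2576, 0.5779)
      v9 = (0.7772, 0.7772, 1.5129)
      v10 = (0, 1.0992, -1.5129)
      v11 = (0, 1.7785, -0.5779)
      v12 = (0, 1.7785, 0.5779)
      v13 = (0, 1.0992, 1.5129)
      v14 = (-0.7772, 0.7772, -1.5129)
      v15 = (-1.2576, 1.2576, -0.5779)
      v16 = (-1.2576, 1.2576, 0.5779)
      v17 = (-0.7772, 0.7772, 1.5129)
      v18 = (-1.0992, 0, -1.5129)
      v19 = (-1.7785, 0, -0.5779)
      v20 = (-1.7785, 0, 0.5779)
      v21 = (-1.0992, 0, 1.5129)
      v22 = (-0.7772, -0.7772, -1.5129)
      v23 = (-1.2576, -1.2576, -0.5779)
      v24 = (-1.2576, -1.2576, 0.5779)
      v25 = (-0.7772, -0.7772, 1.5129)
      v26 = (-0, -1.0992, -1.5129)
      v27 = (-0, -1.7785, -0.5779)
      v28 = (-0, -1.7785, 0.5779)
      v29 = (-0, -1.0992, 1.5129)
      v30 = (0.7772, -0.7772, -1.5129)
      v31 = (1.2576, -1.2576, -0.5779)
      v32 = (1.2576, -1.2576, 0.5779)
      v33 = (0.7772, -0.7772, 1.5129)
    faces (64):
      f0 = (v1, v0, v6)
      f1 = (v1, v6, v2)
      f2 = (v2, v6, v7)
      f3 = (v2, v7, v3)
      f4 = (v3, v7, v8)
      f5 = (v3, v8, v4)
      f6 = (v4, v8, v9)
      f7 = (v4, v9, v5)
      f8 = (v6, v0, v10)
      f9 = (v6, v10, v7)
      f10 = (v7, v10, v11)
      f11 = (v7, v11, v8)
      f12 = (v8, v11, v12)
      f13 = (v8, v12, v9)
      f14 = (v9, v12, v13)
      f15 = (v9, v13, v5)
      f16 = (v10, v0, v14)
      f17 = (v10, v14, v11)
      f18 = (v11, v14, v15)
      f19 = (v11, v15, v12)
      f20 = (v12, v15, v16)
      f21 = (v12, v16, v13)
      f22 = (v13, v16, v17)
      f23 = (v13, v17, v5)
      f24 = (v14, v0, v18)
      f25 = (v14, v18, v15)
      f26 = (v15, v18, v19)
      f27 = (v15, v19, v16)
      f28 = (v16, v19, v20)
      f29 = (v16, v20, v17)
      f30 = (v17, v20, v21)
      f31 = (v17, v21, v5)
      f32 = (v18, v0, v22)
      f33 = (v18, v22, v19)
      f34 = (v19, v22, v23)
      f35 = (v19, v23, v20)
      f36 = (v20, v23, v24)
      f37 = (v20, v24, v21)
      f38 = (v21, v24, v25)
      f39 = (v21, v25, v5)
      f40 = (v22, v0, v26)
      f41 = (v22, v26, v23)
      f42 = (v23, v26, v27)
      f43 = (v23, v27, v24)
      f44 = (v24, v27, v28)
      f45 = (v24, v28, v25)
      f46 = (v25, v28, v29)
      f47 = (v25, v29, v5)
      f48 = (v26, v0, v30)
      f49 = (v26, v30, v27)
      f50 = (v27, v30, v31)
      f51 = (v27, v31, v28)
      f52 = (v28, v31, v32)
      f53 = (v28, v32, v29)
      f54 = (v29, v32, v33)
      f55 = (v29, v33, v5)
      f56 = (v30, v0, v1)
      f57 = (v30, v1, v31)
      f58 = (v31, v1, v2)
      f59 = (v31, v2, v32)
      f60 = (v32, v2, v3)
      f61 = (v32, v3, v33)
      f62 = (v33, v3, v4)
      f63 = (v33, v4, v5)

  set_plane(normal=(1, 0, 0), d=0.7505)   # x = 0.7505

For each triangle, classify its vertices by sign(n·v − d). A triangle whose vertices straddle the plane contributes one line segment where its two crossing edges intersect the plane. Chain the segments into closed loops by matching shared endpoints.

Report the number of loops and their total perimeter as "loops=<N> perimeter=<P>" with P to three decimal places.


loops=1 perimeter=10.123

Straddling triangles (20 of 64):
  (v1,v0,v6) [+-+] → (0.7505, 0, -1.62618)–(0.7505, 0.7505, -1.52517)  len=0.7573
  (v4,v9,v5) [++-] → (0.7505, 0.7505, 1.52517)–(0.7505, 0, 1.62618)  len=0.7573
  (v6,v0,v10) [+--] → (0.7505, 0.7505, -1.52517)–(0.7505, 0.788262, -1.5129)  len=0.0397
  (v6,v10,v7) [+-+] → (0.7505, 0.788262, -1.5129)–(0.7505, 1.19373, -0.954919)  len=0.6897
  (v7,v10,v11) [+--] → (0.7505, 1.19373, -0.954919)–(0.7505, 1.46764, -0.5779)  len=0.4660
  (v7,v11,v8) [+-+] → (0.7505, 1.46764, -0.5779)–(0.7505, 1.46764, 0.111849)  len=0.6897
  (v8,v11,v12) [+--] → (0.7505, 1.46764, 0.111849)–(0.7505, 1.46764, 0.5779)  len=0.4661
  (v8,v12,v9) [+-+] → (0.7505, 1.46764, 0.5779)–(0.7505, 0.811599, 1.48078)  len=1.1161
  (v9,v12,v13) [+--] → (0.7505, 0.811599, 1.48078)–(0.7505, 0.788262, 1.5129)  len=0.0397
  (v9,v13,v5) [+--] → (0.7505, 0.788262, 1.5129)–(0.7505, 0.7505, 1.52517)  len=0.0397
  (v26,v0,v30) [--+] → (0.7505, -0.7505, -1.52517)–(0.7505, -0.788262, -1.5129)  len=0.0397
  (v26,v30,v27) [-+-] → (0.7505, -0.788262, -1.5129)–(0.7505, -0.811599, -1.48078)  len=0.0397
  (v27,v30,v31) [-++] → (0.7505, -0.811599, -1.48078)–(0.7505, -1.46764, -0.5779)  len=1.1161
  (v27,v31,v28) [-+-] → (0.7505, -1.46764, -0.5779)–(0.7505, -1.46764, -0.111849)  len=0.4661
  (v28,v31,v32) [-++] → (0.7505, -1.46764, -0.111849)–(0.7505, -1.46764, 0.5779)  len=0.6897
  (v28,v32,v29) [-+-] → (0.7505, -1.46764, 0.5779)–(0.7505, -1.19373, 0.954919)  len=0.4660
  (v29,v32,v33) [-++] → (0.7505, -1.19373, 0.954919)–(0.7505, -0.788262, 1.5129)  len=0.6897
  (v29,v33,v5) [-+-] → (0.7505, -0.788262, 1.5129)–(0.7505, -0.7505, 1.52517)  len=0.0397
  (v30,v0,v1) [+-+] → (0.7505, -0.7505, -1.52517)–(0.7505, 0, -1.62618)  len=0.7573
  (v33,v4,v5) [++-] → (0.7505, 0, 1.62618)–(0.7505, -0.7505, 1.52517)  len=0.7573

Chained into 1 loop(s):
  loop 1: 20 segments, perimeter = 10.1225
Total perimeter = 10.123


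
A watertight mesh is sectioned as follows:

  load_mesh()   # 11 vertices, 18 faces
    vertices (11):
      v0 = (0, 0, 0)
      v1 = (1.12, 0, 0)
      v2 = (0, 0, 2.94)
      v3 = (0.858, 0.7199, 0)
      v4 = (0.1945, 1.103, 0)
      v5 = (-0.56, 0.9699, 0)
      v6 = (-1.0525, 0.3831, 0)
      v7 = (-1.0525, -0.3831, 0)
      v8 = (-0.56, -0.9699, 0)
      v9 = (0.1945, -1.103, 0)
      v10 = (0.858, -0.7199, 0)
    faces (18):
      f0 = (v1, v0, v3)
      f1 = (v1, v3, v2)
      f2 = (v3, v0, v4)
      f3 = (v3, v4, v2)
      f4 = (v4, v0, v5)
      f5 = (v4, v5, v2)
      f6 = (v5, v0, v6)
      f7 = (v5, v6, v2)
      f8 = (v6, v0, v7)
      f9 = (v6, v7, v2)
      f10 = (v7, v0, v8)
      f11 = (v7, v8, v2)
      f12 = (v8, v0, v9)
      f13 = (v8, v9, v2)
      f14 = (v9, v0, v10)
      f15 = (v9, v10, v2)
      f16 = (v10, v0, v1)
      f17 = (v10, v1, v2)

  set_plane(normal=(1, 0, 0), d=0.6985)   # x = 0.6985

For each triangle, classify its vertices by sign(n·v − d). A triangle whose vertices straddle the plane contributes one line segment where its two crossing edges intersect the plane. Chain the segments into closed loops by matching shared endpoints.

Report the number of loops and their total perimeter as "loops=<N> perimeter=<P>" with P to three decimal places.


loops=1 perimeter=4.428

Straddling triangles (8 of 18):
  (v1,v0,v3) [+-+] → (0.6985, 0, 0)–(0.6985, 0.586072, 0)  len=0.5861
  (v1,v3,v2) [++-] → (0.6985, 0.586072, 0.546538)–(0.6985, 0, 1.10644)  len=0.8105
  (v3,v0,v4) [+--] → (0.6985, 0.586072, 0)–(0.6985, 0.811994, 0)  len=0.2259
  (v3,v4,v2) [+--] → (0.6985, 0.811994, 0)–(0.6985, 0.586072, 0.546538)  len=0.5914
  (v9,v0,v10) [--+] → (0.6985, -0.586072, 0)–(0.6985, -0.811994, 0)  len=0.2259
  (v9,v10,v2) [-+-] → (0.6985, -0.811994, 0)–(0.6985, -0.586072, 0.546538)  len=0.5914
  (v10,v0,v1) [+-+] → (0.6985, -0.586072, 0)–(0.6985, 0, 0)  len=0.5861
  (v10,v1,v2) [++-] → (0.6985, 0, 1.10644)–(0.6985, -0.586072, 0.546538)  len=0.8105

Chained into 1 loop(s):
  loop 1: 8 segments, perimeter = 4.4278
Total perimeter = 4.428


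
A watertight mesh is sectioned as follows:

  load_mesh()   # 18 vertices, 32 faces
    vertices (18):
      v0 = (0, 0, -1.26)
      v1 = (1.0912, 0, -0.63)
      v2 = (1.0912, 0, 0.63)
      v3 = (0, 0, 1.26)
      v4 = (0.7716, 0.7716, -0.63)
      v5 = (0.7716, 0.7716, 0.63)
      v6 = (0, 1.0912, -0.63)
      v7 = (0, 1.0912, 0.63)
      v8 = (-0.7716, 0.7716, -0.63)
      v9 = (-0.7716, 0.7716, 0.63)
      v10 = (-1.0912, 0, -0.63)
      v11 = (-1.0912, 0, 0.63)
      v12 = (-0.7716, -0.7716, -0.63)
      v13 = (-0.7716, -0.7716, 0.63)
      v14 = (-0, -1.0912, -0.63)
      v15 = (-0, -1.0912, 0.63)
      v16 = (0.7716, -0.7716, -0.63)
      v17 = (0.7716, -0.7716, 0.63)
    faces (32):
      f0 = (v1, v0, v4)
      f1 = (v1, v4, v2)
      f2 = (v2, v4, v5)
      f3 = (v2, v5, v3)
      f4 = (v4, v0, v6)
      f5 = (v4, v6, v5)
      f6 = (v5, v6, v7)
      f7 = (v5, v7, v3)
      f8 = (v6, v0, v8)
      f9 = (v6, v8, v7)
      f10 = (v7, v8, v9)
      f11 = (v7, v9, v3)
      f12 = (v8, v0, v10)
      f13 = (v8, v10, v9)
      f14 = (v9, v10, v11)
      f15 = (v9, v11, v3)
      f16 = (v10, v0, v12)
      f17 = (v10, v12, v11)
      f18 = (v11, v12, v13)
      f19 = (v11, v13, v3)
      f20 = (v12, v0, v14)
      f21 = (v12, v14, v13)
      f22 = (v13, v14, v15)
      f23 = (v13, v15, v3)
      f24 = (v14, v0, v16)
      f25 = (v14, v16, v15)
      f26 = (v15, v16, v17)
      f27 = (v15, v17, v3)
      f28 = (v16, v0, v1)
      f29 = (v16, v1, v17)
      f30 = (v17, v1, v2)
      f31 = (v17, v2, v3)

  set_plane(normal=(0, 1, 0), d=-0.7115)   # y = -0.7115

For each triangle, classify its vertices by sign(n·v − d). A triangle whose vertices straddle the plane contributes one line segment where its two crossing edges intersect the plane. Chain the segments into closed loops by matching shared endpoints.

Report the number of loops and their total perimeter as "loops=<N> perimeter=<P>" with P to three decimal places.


loops=1 perimeter=5.839

Straddling triangles (12 of 32):
  (v10,v0,v12) [++-] → (-0.7115, -0.7115, -0.679071)–(-0.796494, -0.7115, -0.63)  len=0.0981
  (v10,v12,v11) [+-+] → (-0.796494, -0.7115, -0.63)–(-0.796494, -0.7115, -0.531858)  len=0.0981
  (v11,v12,v13) [+--] → (-0.796494, -0.7115, -0.531858)–(-0.796494, -0.7115, 0.63)  len=1.1619
  (v11,v13,v3) [+-+] → (-0.796494, -0.7115, 0.63)–(-0.7115, -0.7115, 0.679071)  len=0.0981
  (v12,v0,v14) [-+-] → (-0.7115, -0.7115, -0.679071)–(0, -0.7115, -0.849218)  len=0.7316
  (v13,v15,v3) [--+] → (0, -0.7115, 0.849218)–(-0.7115, -0.7115, 0.679071)  len=0.7316
  (v14,v0,v16) [-+-] → (0, -0.7115, -0.849218)–(0.7115, -0.7115, -0.679071)  len=0.7316
  (v15,v17,v3) [--+] → (0.7115, -0.7115, 0.679071)–(0, -0.7115, 0.849218)  len=0.7316
  (v16,v0,v1) [-++] → (0.7115, -0.7115, -0.679071)–(0.796494, -0.7115, -0.63)  len=0.0981
  (v16,v1,v17) [-+-] → (0.796494, -0.7115, -0.63)–(0.796494, -0.7115, 0.531858)  len=1.1619
  (v17,v1,v2) [-++] → (0.796494, -0.7115, 0.531858)–(0.796494, -0.7115, 0.63)  len=0.0981
  (v17,v2,v3) [-++] → (0.796494, -0.7115, 0.63)–(0.7115, -0.7115, 0.679071)  len=0.0981

Chained into 1 loop(s):
  loop 1: 12 segments, perimeter = 5.8388
Total perimeter = 5.839


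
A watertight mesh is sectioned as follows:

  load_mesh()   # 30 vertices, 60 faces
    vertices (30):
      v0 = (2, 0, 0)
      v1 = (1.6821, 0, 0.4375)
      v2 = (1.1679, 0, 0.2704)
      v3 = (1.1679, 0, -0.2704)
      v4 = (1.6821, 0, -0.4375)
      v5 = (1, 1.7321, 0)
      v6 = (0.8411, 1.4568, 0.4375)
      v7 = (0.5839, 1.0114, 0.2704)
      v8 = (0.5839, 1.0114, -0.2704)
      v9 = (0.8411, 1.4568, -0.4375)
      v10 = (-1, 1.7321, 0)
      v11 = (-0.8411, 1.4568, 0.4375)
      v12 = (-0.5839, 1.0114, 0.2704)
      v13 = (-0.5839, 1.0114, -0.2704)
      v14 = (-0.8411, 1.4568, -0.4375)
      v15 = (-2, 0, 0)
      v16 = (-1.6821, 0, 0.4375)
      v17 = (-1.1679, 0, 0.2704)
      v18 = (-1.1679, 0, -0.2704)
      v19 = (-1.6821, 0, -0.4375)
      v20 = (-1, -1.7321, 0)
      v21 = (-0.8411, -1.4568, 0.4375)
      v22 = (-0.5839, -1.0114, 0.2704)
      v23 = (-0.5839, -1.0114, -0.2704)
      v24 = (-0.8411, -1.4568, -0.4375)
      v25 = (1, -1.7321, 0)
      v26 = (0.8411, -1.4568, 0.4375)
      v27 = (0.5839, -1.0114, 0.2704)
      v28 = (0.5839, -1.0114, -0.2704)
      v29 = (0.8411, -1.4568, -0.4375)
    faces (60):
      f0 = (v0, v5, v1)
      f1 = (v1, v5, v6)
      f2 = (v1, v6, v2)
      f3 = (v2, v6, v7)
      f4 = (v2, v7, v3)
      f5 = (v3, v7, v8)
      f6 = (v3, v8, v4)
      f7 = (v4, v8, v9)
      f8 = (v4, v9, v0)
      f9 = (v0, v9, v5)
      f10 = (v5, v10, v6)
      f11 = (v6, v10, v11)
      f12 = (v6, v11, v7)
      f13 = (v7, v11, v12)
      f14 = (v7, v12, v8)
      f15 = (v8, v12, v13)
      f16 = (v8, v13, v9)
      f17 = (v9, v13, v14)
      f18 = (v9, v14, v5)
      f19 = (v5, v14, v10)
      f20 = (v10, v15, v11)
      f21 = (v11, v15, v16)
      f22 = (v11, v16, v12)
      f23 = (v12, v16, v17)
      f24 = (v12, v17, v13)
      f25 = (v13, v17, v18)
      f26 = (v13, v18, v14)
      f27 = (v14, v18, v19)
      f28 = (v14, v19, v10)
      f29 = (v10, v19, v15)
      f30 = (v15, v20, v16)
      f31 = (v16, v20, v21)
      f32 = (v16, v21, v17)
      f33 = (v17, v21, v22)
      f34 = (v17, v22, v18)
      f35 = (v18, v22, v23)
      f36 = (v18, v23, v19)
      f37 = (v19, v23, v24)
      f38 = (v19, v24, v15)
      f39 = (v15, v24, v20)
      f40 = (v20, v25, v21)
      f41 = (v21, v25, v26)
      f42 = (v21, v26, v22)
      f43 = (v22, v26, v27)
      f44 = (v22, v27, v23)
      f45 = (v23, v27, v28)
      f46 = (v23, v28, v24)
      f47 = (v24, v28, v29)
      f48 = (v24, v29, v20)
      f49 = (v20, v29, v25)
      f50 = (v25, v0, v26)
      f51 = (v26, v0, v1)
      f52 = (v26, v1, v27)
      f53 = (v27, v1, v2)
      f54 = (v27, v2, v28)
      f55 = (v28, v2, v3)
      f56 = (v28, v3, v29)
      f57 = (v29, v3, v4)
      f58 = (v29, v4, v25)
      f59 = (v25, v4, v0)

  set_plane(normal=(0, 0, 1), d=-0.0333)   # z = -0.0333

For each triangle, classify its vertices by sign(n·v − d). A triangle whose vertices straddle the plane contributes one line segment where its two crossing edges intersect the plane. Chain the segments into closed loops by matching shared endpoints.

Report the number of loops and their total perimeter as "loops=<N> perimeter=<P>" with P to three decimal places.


Straddling triangles (24 of 60):
  (v2,v7,v3) [++-] → (0.91186, 0.443423, -0.0333)–(1.1679, 0, -0.0333)  len=0.5120
  (v3,v7,v8) [-+-] → (0.91186, 0.443423, -0.0333)–(0.5839, 1.0114, -0.0333)  len=0.6559
  (v4,v9,v0) [--+] → (1.91179, 0.110883, -0.0333)–(1.9758, 0, -0.0333)  len=0.1280
  (v0,v9,v5) [+-+] → (1.91179, 0.110883, -0.0333)–(0.987905, 1.71115, -0.0333)  len=1.8478
  (v7,v12,v8) [++-] → (0.0719078, 1.0114, -0.0333)–(0.5839, 1.0114, -0.0333)  len=0.5120
  (v8,v12,v13) [-+-] → (0.0719078, 1.0114, -0.0333)–(-0.5839, 1.0114, -0.0333)  len=0.6558
  (v9,v14,v5) [--+] → (0.859866, 1.71115, -0.0333)–(0.987905, 1.71115, -0.0333)  len=0.1280
  (v5,v14,v10) [+-+] → (0.859866, 1.71115, -0.0333)–(-0.987905, 1.71115, -0.0333)  len=1.8478
  (v12,v17,v13) [++-] → (-0.83994, 0.567977, -0.0333)–(-0.5839, 1.0114, -0.0333)  len=0.5120
  (v13,v17,v18) [-+-] → (-0.83994, 0.567977, -0.0333)–(-1.1679, 0, -0.0333)  len=0.6559
  (v14,v19,v10) [--+] → (-1.05192, 1.60026, -0.0333)–(-0.987905, 1.71115, -0.0333)  len=0.1280
  (v10,v19,v15) [+-+] → (-1.05192, 1.60026, -0.0333)–(-1.9758, 0, -0.0333)  len=1.8478
  (v17,v22,v18) [++-] → (-0.91186, -0.443423, -0.0333)–(-1.1679, 0, -0.0333)  len=0.5120
  (v18,v22,v23) [-+-] → (-0.91186, -0.443423, -0.0333)–(-0.5839, -1.0114, -0.0333)  len=0.6559
  (v19,v24,v15) [--+] → (-1.91179, -0.110883, -0.0333)–(-1.9758, 0, -0.0333)  len=0.1280
  (v15,v24,v20) [+-+] → (-1.91179, -0.110883, -0.0333)–(-0.987905, -1.71115, -0.0333)  len=1.8478
  (v22,v27,v23) [++-] → (-0.0719078, -1.0114, -0.0333)–(-0.5839, -1.0114, -0.0333)  len=0.5120
  (v23,v27,v28) [-+-] → (-0.0719078, -1.0114, -0.0333)–(0.5839, -1.0114, -0.0333)  len=0.6558
  (v24,v29,v20) [--+] → (-0.859866, -1.71115, -0.0333)–(-0.987905, -1.71115, -0.0333)  len=0.1280
  (v20,v29,v25) [+-+] → (-0.859866, -1.71115, -0.0333)–(0.987905, -1.71115, -0.0333)  len=1.8478
  (v27,v2,v28) [++-] → (0.83994, -0.567977, -0.0333)–(0.5839, -1.0114, -0.0333)  len=0.5120
  (v28,v2,v3) [-+-] → (0.83994, -0.567977, -0.0333)–(1.1679, 0, -0.0333)  len=0.6559
  (v29,v4,v25) [--+] → (1.05192, -1.60026, -0.0333)–(0.987905, -1.71115, -0.0333)  len=0.1280
  (v25,v4,v0) [+-+] → (1.05192, -1.60026, -0.0333)–(1.9758, 0, -0.0333)  len=1.8478

Chained into 2 loop(s):
  loop 1: 12 segments, perimeter = 7.0072
  loop 2: 12 segments, perimeter = 11.8550
Total perimeter = 18.862

loops=2 perimeter=18.862


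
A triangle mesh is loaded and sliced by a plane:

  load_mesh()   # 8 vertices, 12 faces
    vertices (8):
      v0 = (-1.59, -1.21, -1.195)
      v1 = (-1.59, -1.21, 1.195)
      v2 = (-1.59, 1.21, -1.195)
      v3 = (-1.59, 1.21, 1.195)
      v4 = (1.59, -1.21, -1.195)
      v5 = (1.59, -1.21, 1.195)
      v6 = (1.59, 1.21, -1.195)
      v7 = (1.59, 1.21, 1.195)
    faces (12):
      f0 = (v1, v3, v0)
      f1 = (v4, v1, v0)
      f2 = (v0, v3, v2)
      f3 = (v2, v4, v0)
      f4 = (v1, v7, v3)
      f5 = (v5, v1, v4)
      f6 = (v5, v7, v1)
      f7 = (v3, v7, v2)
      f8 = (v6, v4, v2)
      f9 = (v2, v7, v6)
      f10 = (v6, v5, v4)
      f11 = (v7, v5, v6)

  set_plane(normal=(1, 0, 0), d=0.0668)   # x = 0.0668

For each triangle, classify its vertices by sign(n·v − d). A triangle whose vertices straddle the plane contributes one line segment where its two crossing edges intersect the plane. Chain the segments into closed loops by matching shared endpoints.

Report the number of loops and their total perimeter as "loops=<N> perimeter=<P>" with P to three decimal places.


loops=1 perimeter=9.620

Straddling triangles (8 of 12):
  (v4,v1,v0) [+--] → (0.0668, -1.21, -0.050205)–(0.0668, -1.21, -1.195)  len=1.1448
  (v2,v4,v0) [-+-] → (0.0668, -0.0508352, -1.195)–(0.0668, -1.21, -1.195)  len=1.1592
  (v1,v7,v3) [-+-] → (0.0668, 0.0508352, 1.195)–(0.0668, 1.21, 1.195)  len=1.1592
  (v5,v1,v4) [+-+] → (0.0668, -1.21, 1.195)–(0.0668, -1.21, -0.050205)  len=1.2452
  (v5,v7,v1) [++-] → (0.0668, 0.0508352, 1.195)–(0.0668, -1.21, 1.195)  len=1.2608
  (v3,v7,v2) [-+-] → (0.0668, 1.21, 1.195)–(0.0668, 1.21, 0.050205)  len=1.1448
  (v6,v4,v2) [++-] → (0.0668, -0.0508352, -1.195)–(0.0668, 1.21, -1.195)  len=1.2608
  (v2,v7,v6) [-++] → (0.0668, 1.21, 0.050205)–(0.0668, 1.21, -1.195)  len=1.2452

Chained into 1 loop(s):
  loop 1: 8 segments, perimeter = 9.6200
Total perimeter = 9.620


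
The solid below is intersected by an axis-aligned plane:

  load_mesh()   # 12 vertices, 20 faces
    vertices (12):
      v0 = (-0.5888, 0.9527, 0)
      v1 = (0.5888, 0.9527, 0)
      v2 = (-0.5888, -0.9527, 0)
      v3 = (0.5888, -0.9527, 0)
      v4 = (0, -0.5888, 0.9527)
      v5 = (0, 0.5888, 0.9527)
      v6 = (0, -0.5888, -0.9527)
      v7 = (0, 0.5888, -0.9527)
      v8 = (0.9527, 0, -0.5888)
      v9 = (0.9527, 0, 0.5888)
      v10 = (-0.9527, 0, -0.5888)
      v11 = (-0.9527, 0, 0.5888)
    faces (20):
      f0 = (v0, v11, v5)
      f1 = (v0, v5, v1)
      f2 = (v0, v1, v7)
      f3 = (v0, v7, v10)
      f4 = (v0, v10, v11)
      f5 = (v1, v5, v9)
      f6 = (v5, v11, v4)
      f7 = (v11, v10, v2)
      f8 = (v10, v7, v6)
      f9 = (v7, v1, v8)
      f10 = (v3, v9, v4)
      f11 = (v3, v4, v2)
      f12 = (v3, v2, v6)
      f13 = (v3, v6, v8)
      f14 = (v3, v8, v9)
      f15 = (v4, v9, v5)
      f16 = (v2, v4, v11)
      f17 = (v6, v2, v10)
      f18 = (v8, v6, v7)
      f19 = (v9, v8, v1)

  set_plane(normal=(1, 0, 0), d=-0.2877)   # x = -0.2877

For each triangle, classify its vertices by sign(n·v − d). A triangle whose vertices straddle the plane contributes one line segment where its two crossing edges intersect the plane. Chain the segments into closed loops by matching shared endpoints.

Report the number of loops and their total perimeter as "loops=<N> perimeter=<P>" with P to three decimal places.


Straddling triangles (10 of 20):
  (v0,v11,v5) [--+] → (-0.2877, 0.410992, 0.842808)–(-0.2877, 0.766609, 0.487191)  len=0.5029
  (v0,v5,v1) [-++] → (-0.2877, 0.766609, 0.487191)–(-0.2877, 0.9527, 0)  len=0.5215
  (v0,v1,v7) [-++] → (-0.2877, 0.9527, 0)–(-0.2877, 0.766609, -0.487191)  len=0.5215
  (v0,v7,v10) [-+-] → (-0.2877, 0.766609, -0.487191)–(-0.2877, 0.410992, -0.842808)  len=0.5029
  (v5,v11,v4) [+-+] → (-0.2877, 0.410992, 0.842808)–(-0.2877, -0.410992, 0.842808)  len=0.8220
  (v10,v7,v6) [-++] → (-0.2877, 0.410992, -0.842808)–(-0.2877, -0.410992, -0.842808)  len=0.8220
  (v3,v4,v2) [++-] → (-0.2877, -0.766609, 0.487191)–(-0.2877, -0.9527, 0)  len=0.5215
  (v3,v2,v6) [+-+] → (-0.2877, -0.9527, 0)–(-0.2877, -0.766609, -0.487191)  len=0.5215
  (v2,v4,v11) [-+-] → (-0.2877, -0.766609, 0.487191)–(-0.2877, -0.410992, 0.842808)  len=0.5029
  (v6,v2,v10) [+--] → (-0.2877, -0.766609, -0.487191)–(-0.2877, -0.410992, -0.842808)  len=0.5029

Chained into 1 loop(s):
  loop 1: 10 segments, perimeter = 5.7417
Total perimeter = 5.742

loops=1 perimeter=5.742
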